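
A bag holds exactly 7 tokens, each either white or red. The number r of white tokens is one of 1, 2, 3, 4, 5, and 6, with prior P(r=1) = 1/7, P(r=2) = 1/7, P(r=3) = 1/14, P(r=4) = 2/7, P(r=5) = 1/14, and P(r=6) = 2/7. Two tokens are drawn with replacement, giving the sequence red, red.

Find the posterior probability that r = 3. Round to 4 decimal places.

0.0879

Compute the likelihood of the observed sequence for each case: P(data | r = 1) = (6/7)(6/7) = 36/49; P(data | r = 2) = (5/7)(5/7) = 25/49; P(data | r = 3) = (4/7)(4/7) = 16/49; P(data | r = 4) = (3/7)(3/7) = 9/49; P(data | r = 5) = (2/7)(2/7) = 4/49; P(data | r = 6) = (1/7)(1/7) = 1/49.
Multiplying each by its prior: 1/7 · 36/49 = 36/343, 1/7 · 25/49 = 25/343, 1/14 · 16/49 = 8/343, 2/7 · 9/49 = 18/343, 1/14 · 4/49 = 2/343, 2/7 · 1/49 = 2/343; these sum to 13/49.
By Bayes' rule, P(r = 3 | data) = (8/343) / (13/49) = 8/91.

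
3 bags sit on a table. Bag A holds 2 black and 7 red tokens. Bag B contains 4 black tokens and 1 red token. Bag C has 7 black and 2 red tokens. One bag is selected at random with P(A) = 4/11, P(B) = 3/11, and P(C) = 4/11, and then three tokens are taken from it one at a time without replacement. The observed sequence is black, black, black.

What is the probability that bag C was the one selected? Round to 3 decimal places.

Compute the likelihood of the observed sequence for each case: P(data | bag A) = (2/9)(1/8)(0/7) = 0; P(data | bag B) = (4/5)(3/4)(2/3) = 2/5; P(data | bag C) = (7/9)(6/8)(5/7) = 5/12.
Weighting by the prior gives 4/11 · 0 = 0, 3/11 · 2/5 = 6/55, 4/11 · 5/12 = 5/33; summing to 43/165.
So P(bag C | data) = (5/33) / (43/165) = 25/43.

0.581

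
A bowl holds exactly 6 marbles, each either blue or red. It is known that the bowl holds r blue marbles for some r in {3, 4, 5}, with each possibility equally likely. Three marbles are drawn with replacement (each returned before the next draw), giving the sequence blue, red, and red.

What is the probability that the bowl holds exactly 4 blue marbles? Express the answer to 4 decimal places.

0.3333

For each hypothesis, P(data | H) works out to: P(data | r = 3) = (3/6)(3/6)(3/6) = 1/8; P(data | r = 4) = (4/6)(2/6)(2/6) = 2/27; P(data | r = 5) = (5/6)(1/6)(1/6) = 5/216.
Weighting by the prior gives 1/3 · 1/8 = 1/24, 1/3 · 2/27 = 2/81, 1/3 · 5/216 = 5/648; with total 2/27.
Hence P(r = 4 | data) = (2/81) / (2/27) = 1/3.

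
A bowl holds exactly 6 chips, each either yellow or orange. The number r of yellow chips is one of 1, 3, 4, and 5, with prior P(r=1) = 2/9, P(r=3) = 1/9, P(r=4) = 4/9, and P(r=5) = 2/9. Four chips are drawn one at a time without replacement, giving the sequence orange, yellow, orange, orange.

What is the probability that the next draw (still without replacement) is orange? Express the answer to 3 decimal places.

The likelihood of the observed sequence under each hypothesis: P(data | r = 1) = (5/6)(1/5)(4/4)(3/3) = 1/6; P(data | r = 3) = (3/6)(3/5)(2/4)(1/3) = 1/20; P(data | r = 4) = (2/6)(4/5)(1/4)(0/3) = 0; P(data | r = 5) = (1/6)(5/5)(0/4) = 0.
The prior-weighted likelihoods are 2/9 · 1/6 = 1/27, 1/9 · 1/20 = 1/180, 4/9 · 0 = 0, 2/9 · 0 = 0; summing to 23/540.
Dividing through by the total gives posterior P(r = 1 | data) = 20/23, P(r = 3 | data) = 3/23, P(r = 4 | data) = 0, P(r = 5 | data) = 0.
The predictive probability is P(orange next | data) = (1)(20/23) + (0)(3/23) = 20/23.

0.870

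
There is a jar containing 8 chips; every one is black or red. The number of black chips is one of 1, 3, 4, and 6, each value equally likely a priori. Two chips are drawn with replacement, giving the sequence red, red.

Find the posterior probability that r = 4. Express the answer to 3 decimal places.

0.170

Compute the likelihood of the observed sequence for each case: P(data | r = 1) = (7/8)(7/8) = 49/64; P(data | r = 3) = (5/8)(5/8) = 25/64; P(data | r = 4) = (4/8)(4/8) = 1/4; P(data | r = 6) = (2/8)(2/8) = 1/16.
Multiplying each by its prior: 1/4 · 49/64 = 49/256, 1/4 · 25/64 = 25/256, 1/4 · 1/4 = 1/16, 1/4 · 1/16 = 1/64; these sum to 47/128.
Hence P(r = 4 | data) = (1/16) / (47/128) = 8/47.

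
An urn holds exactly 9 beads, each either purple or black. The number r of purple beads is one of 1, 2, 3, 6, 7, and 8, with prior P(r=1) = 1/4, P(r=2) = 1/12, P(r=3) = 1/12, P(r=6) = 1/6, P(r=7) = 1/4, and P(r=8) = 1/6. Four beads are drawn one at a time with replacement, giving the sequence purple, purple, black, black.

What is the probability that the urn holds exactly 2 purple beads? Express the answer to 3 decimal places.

0.094

The likelihood of the observed sequence under each hypothesis: P(data | r = 1) = (1/9)(1/9)(8/9)(8/9) = 0.0097546; P(data | r = 2) = (2/9)(2/9)(7/9)(7/9) = 0.029873; P(data | r = 3) = (3/9)(3/9)(6/9)(6/9) = 0.049383; P(data | r = 6) = (6/9)(6/9)(3/9)(3/9) = 0.049383; P(data | r = 7) = (7/9)(7/9)(2/9)(2/9) = 0.029873; P(data | r = 8) = (8/9)(8/9)(1/9)(1/9) = 0.0097546.
The prior-weighted likelihoods are 1/4 · 0.0097546 = 0.0024387, 1/12 · 0.029873 = 0.0024895, 1/12 · 0.049383 = 0.0041152, 1/6 · 0.049383 = 0.0082305, 1/4 · 0.029873 = 0.0074684, 1/6 · 0.0097546 = 0.0016258; these sum to 0.026368.
Hence P(r = 2 | data) = (0.0024895) / (0.026368) = 0.094412.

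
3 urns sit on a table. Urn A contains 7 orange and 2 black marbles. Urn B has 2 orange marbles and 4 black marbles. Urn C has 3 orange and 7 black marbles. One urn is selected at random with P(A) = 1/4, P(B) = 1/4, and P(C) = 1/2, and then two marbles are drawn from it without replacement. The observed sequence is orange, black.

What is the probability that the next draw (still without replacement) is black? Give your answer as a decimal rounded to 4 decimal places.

0.6228

The likelihood of the observed sequence under each hypothesis: P(data | urn A) = (7/9)(2/8) = 7/36; P(data | urn B) = (2/6)(4/5) = 4/15; P(data | urn C) = (3/10)(7/9) = 7/30.
Weighting by the prior gives 1/4 · 7/36 = 7/144, 1/4 · 4/15 = 1/15, 1/2 · 7/30 = 7/60; with total 167/720.
Dividing through by the total gives posterior P(urn A | data) = 35/167, P(urn B | data) = 48/167, P(urn C | data) = 84/167.
The predictive probability is P(black next | data) = (1/7)(35/167) + (3/4)(48/167) + (3/4)(84/167) = 104/167.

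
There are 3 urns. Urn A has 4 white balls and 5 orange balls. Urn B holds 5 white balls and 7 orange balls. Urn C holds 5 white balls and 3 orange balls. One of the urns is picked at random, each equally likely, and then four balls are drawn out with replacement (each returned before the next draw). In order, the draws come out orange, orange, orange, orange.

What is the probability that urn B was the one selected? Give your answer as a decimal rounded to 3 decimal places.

Under each hypothesis, the probability of the observed sequence is: P(data | urn A) = (5/9)(5/9)(5/9)(5/9) = 0.09526; P(data | urn B) = (7/12)(7/12)(7/12)(7/12) = 0.11579; P(data | urn C) = (3/8)(3/8)(3/8)(3/8) = 0.019775.
The prior-weighted likelihoods are 1/3 · 0.09526 = 0.031753, 1/3 · 0.11579 = 0.038596, 1/3 · 0.019775 = 0.0065918; summing to 0.076941.
Therefore the posterior P(urn B | data) = (0.038596) / (0.076941) = 0.50163.

0.502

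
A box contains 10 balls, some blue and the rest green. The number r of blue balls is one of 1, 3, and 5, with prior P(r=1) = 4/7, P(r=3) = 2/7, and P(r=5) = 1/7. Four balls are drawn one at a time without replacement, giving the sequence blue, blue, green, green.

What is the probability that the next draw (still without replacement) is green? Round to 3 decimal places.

0.686

Under each hypothesis, the probability of the observed sequence is: P(data | r = 1) = (1/10)(0/9) = 0; P(data | r = 3) = (3/10)(2/9)(7/8)(6/7) = 0.05; P(data | r = 5) = (5/10)(4/9)(5/8)(4/7) = 0.079365.
The prior-weighted likelihoods are 4/7 · 0 = 0, 2/7 · 0.05 = 0.014286, 1/7 · 0.079365 = 0.011338; these sum to 0.025624.
Normalising, the posterior is P(r = 1 | data) = 0, P(r = 3 | data) = 0.55752, P(r = 5 | data) = 0.44248.
So P(green next | data) = Σ P(green next | H) P(H | data) = (5/6)(0.55752) + (1/2)(0.44248) = 0.68584.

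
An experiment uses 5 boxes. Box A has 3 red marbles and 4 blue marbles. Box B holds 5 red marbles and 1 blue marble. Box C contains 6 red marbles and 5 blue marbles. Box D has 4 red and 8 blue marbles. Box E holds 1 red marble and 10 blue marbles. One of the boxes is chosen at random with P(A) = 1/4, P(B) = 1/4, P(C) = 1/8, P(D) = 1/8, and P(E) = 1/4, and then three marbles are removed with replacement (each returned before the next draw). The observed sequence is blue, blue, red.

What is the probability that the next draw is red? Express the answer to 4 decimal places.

The likelihood of the observed sequence under each hypothesis: P(data | box A) = (4/7)(4/7)(3/7) = 0.13994; P(data | box B) = (1/6)(1/6)(5/6) = 0.023148; P(data | box C) = (5/11)(5/11)(6/11) = 0.1127; P(data | box D) = (8/12)(8/12)(4/12) = 0.14815; P(data | box E) = (10/11)(10/11)(1/11) = 0.075131.
The prior-weighted likelihoods are 1/4 · 0.13994 = 0.034985, 1/4 · 0.023148 = 0.005787, 1/8 · 0.1127 = 0.014087, 1/8 · 0.14815 = 0.018519, 1/4 · 0.075131 = 0.018783; with total 0.092161.
The posterior is then P(box A | data) = 0.37961, P(box B | data) = 0.062793, P(box C | data) = 0.15285, P(box D | data) = 0.20094, P(box E | data) = 0.2038.
The predictive probability is P(red next | data) = (3/7)(0.37961) + (5/6)(0.062793) + (6/11)(0.15285) + (1/3)(0.20094) + (1/11)(0.2038) = 0.3839.

0.3839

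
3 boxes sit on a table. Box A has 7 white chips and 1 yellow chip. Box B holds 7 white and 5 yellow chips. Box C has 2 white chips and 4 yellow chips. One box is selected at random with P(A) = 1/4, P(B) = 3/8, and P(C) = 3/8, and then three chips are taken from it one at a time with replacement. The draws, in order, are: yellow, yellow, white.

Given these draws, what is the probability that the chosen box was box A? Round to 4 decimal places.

Compute the likelihood of the observed sequence for each case: P(data | box A) = (1/8)(1/8)(7/8) = 0.013672; P(data | box B) = (5/12)(5/12)(7/12) = 0.10127; P(data | box C) = (4/6)(4/6)(2/6) = 0.14815.
Multiplying each by its prior: 1/4 · 0.013672 = 0.003418, 3/8 · 0.10127 = 0.037977, 3/8 · 0.14815 = 0.055556; summing to 0.096951.
Therefore the posterior P(box A | data) = (0.003418) / (0.096951) = 0.035255.

0.0353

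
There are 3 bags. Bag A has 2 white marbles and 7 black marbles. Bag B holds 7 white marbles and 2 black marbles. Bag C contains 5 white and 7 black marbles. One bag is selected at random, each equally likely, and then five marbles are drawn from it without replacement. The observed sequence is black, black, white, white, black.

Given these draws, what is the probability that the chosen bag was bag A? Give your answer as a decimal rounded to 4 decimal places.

Compute the likelihood of the observed sequence for each case: P(data | bag A) = (7/9)(6/8)(2/7)(1/6)(5/5) = 0.027778; P(data | bag B) = (2/9)(1/8)(7/7)(6/6)(0/5) = 0; P(data | bag C) = (7/12)(6/11)(5/10)(4/9)(5/8) = 0.044192.
Weighting by the prior gives 1/3 · 0.027778 = 0.0092593, 1/3 · 0 = 0, 1/3 · 0.044192 = 0.014731; summing to 0.02399.
So P(bag A | data) = (0.0092593) / (0.02399) = 0.38596.

0.3860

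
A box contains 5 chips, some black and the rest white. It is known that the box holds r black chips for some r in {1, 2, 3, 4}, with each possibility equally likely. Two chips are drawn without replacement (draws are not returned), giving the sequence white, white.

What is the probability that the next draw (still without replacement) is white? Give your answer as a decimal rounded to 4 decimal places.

0.5000

For each hypothesis, P(data | H) works out to: P(data | r = 1) = (4/5)(3/4) = 3/5; P(data | r = 2) = (3/5)(2/4) = 3/10; P(data | r = 3) = (2/5)(1/4) = 1/10; P(data | r = 4) = (1/5)(0/4) = 0.
Multiplying each by its prior: 1/4 · 3/5 = 3/20, 1/4 · 3/10 = 3/40, 1/4 · 1/10 = 1/40, 1/4 · 0 = 0; these sum to 1/4.
Normalising, the posterior is P(r = 1 | data) = 3/5, P(r = 2 | data) = 3/10, P(r = 3 | data) = 1/10, P(r = 4 | data) = 0.
Averaging over the posterior, P(white next | data) = (2/3)(3/5) + (1/3)(3/10) + (0)(1/10) = 1/2.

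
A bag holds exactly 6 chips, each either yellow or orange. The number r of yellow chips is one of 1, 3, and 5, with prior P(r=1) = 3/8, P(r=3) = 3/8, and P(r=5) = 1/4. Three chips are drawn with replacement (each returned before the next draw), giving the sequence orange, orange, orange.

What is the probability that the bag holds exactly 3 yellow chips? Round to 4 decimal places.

For each hypothesis, P(data | H) works out to: P(data | r = 1) = (5/6)(5/6)(5/6) = 125/216; P(data | r = 3) = (3/6)(3/6)(3/6) = 1/8; P(data | r = 5) = (1/6)(1/6)(1/6) = 1/216.
Multiplying each by its prior: 3/8 · 125/216 = 125/576, 3/8 · 1/8 = 3/64, 1/4 · 1/216 = 1/864; summing to 229/864.
Hence P(r = 3 | data) = (3/64) / (229/864) = 81/458.

0.1769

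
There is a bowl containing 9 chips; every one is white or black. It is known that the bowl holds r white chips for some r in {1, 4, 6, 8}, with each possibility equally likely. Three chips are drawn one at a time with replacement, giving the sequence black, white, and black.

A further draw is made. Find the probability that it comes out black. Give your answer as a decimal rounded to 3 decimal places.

Compute the likelihood of the observed sequence for each case: P(data | r = 1) = (8/9)(1/9)(8/9) = 0.087791; P(data | r = 4) = (5/9)(4/9)(5/9) = 0.13717; P(data | r = 6) = (3/9)(6/9)(3/9) = 0.074074; P(data | r = 8) = (1/9)(8/9)(1/9) = 0.010974.
Weighting by the prior gives 1/4 · 0.087791 = 0.021948, 1/4 · 0.13717 = 0.034294, 1/4 · 0.074074 = 0.018519, 1/4 · 0.010974 = 0.0027435; summing to 0.077503.
Dividing through by the total gives posterior P(r = 1 | data) = 0.28319, P(r = 4 | data) = 0.44248, P(r = 6 | data) = 0.23894, P(r = 8 | data) = 0.035398.
Averaging over the posterior, P(black next | data) = (8/9)(0.28319) + (5/9)(0.44248) + (1/3)(0.23894) + (1/9)(0.035398) = 0.58112.

0.581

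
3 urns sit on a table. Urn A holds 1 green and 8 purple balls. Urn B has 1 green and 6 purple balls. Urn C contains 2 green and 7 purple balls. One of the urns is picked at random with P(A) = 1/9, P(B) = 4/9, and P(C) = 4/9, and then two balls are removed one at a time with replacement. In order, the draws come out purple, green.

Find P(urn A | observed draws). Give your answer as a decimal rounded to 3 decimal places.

0.077

Compute the likelihood of the observed sequence for each case: P(data | urn A) = (8/9)(1/9) = 0.098765; P(data | urn B) = (6/7)(1/7) = 0.12245; P(data | urn C) = (7/9)(2/9) = 0.17284.
Multiplying each by its prior: 1/9 · 0.098765 = 0.010974, 4/9 · 0.12245 = 0.054422, 4/9 · 0.17284 = 0.076818; summing to 0.14221.
Therefore the posterior P(urn A | data) = (0.010974) / (0.14221) = 0.077165.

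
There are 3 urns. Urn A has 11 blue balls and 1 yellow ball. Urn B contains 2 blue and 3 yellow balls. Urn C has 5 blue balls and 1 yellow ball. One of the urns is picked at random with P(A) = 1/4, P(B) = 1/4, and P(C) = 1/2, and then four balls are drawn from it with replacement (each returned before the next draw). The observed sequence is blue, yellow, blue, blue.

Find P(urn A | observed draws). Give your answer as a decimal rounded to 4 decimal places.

Under each hypothesis, the probability of the observed sequence is: P(data | urn A) = (11/12)(1/12)(11/12)(11/12) = 0.064188; P(data | urn B) = (2/5)(3/5)(2/5)(2/5) = 0.0384; P(data | urn C) = (5/6)(1/6)(5/6)(5/6) = 0.096451.
Multiplying each by its prior: 1/4 · 0.064188 = 0.016047, 1/4 · 0.0384 = 0.0096, 1/2 · 0.096451 = 0.048225; summing to 0.073872.
Hence P(urn A | data) = (0.016047) / (0.073872) = 0.21723.

0.2172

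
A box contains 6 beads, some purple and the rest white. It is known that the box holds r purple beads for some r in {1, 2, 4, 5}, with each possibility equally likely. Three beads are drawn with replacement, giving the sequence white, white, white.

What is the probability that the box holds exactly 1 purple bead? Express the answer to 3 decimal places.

0.631

For each hypothesis, P(data | H) works out to: P(data | r = 1) = (5/6)(5/6)(5/6) = 125/216; P(data | r = 2) = (4/6)(4/6)(4/6) = 8/27; P(data | r = 4) = (2/6)(2/6)(2/6) = 1/27; P(data | r = 5) = (1/6)(1/6)(1/6) = 1/216.
The prior-weighted likelihoods are 1/4 · 125/216 = 125/864, 1/4 · 8/27 = 2/27, 1/4 · 1/27 = 1/108, 1/4 · 1/216 = 1/864; summing to 11/48.
So P(r = 1 | data) = (125/864) / (11/48) = 125/198.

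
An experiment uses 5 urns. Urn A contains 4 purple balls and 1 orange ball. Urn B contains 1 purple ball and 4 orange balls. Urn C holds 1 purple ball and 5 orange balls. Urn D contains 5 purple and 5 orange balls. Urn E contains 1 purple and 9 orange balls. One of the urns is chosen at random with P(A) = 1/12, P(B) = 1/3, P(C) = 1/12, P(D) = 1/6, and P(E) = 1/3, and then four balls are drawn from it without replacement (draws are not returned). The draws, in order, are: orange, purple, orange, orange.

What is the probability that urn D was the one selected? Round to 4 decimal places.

The likelihood of the observed sequence under each hypothesis: P(data | urn A) = (1/5)(4/4)(0/3) = 0; P(data | urn B) = (4/5)(1/4)(3/3)(2/2) = 1/5; P(data | urn C) = (5/6)(1/5)(4/4)(3/3) = 1/6; P(data | urn D) = (5/10)(5/9)(4/8)(3/7) = 5/84; P(data | urn E) = (9/10)(1/9)(8/8)(7/7) = 1/10.
Weighting by the prior gives 1/12 · 0 = 0, 1/3 · 1/5 = 1/15, 1/12 · 1/6 = 1/72, 1/6 · 5/84 = 5/504, 1/3 · 1/10 = 1/30; summing to 13/105.
By Bayes' rule, P(urn D | data) = (5/504) / (13/105) = 25/312.

0.0801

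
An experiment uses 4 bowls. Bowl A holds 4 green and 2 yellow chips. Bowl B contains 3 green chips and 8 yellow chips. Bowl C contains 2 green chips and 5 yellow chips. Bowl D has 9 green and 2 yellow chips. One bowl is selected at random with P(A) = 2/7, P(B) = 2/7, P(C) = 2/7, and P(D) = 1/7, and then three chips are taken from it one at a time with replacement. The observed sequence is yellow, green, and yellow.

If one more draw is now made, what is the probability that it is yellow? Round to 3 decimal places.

For each hypothesis, P(data | H) works out to: P(data | bowl A) = (2/6)(4/6)(2/6) = 0.074074; P(data | bowl B) = (8/11)(3/11)(8/11) = 0.14425; P(data | bowl C) = (5/7)(2/7)(5/7) = 0.14577; P(data | bowl D) = (2/11)(9/11)(2/11) = 0.027047.
Multiplying each by its prior: 2/7 · 0.074074 = 0.021164, 2/7 · 0.14425 = 0.041215, 2/7 · 0.14577 = 0.041649, 1/7 · 0.027047 = 0.0038639; summing to 0.10789.
Normalising, the posterior is P(bowl A | data) = 0.19616, P(bowl B | data) = 0.382, P(bowl C | data) = 0.38603, P(bowl D | data) = 0.035813.
So P(yellow next | data) = Σ P(yellow next | H) P(H | data) = (1/3)(0.19616) + (8/11)(0.382) + (5/7)(0.38603) + (2/11)(0.035813) = 0.62545.

0.625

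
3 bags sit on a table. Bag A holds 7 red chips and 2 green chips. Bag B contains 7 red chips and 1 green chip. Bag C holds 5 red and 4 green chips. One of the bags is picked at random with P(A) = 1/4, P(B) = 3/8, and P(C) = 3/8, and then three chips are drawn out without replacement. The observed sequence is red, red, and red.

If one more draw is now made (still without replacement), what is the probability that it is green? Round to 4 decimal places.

0.2906

For each hypothesis, P(data | H) works out to: P(data | bag A) = (7/9)(6/8)(5/7) = 0.41667; P(data | bag B) = (7/8)(6/7)(5/6) = 0.625; P(data | bag C) = (5/9)(4/8)(3/7) = 0.11905.
The prior-weighted likelihoods are 1/4 · 0.41667 = 0.10417, 3/8 · 0.625 = 0.23438, 3/8 · 0.11905 = 0.044643; these sum to 0.38318.
Dividing through by the total gives posterior P(bag A | data) = 0.27184, P(bag B | data) = 0.61165, P(bag C | data) = 0.1165.
So P(green next | data) = Σ P(green next | H) P(H | data) = (1/3)(0.27184) + (1/5)(0.61165) + (2/3)(0.1165) = 0.29061.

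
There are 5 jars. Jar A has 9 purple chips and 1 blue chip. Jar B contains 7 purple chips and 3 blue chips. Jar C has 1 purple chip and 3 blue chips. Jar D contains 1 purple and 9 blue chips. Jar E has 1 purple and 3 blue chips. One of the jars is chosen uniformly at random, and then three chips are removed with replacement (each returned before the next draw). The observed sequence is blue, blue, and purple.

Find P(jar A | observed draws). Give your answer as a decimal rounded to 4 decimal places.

Under each hypothesis, the probability of the observed sequence is: P(data | jar A) = (1/10)(1/10)(9/10) = 0.009; P(data | jar B) = (3/10)(3/10)(7/10) = 0.063; P(data | jar C) = (3/4)(3/4)(1/4) = 0.14062; P(data | jar D) = (9/10)(9/10)(1/10) = 0.081; P(data | jar E) = (3/4)(3/4)(1/4) = 0.14062.
Multiplying each by its prior: 1/5 · 0.009 = 0.0018, 1/5 · 0.063 = 0.0126, 1/5 · 0.14062 = 0.028125, 1/5 · 0.081 = 0.0162, 1/5 · 0.14062 = 0.028125; these sum to 0.08685.
By Bayes' rule, P(jar A | data) = (0.0018) / (0.08685) = 0.020725.

0.0207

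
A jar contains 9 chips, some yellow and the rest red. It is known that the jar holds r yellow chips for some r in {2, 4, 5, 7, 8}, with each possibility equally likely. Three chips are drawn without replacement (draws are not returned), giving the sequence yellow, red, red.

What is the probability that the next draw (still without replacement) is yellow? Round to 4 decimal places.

The likelihood of the observed sequence under each hypothesis: P(data | r = 2) = (2/9)(7/8)(6/7) = 1/6; P(data | r = 4) = (4/9)(5/8)(4/7) = 10/63; P(data | r = 5) = (5/9)(4/8)(3/7) = 5/42; P(data | r = 7) = (7/9)(2/8)(1/7) = 1/36; P(data | r = 8) = (8/9)(1/8)(0/7) = 0.
The prior-weighted likelihoods are 1/5 · 1/6 = 1/30, 1/5 · 10/63 = 2/63, 1/5 · 5/42 = 1/42, 1/5 · 1/36 = 1/180, 1/5 · 0 = 0; summing to 17/180.
The posterior is then P(r = 2 | data) = 6/17, P(r = 4 | data) = 40/119, P(r = 5 | data) = 30/119, P(r = 7 | data) = 1/17, P(r = 8 | data) = 0.
Averaging over the posterior, P(yellow next | data) = (1/6)(6/17) + (1/2)(40/119) + (2/3)(30/119) + (1)(1/17) = 54/119.

0.4538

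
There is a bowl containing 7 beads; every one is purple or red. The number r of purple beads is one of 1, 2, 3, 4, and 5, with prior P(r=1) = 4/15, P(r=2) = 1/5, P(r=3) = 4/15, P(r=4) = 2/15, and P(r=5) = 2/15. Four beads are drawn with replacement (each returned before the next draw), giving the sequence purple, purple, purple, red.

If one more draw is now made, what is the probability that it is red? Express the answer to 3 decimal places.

Compute the likelihood of the observed sequence for each case: P(data | r = 1) = (1/7)(1/7)(1/7)(6/7) = 0.002499; P(data | r = 2) = (2/7)(2/7)(2/7)(5/7) = 0.01666; P(data | r = 3) = (3/7)(3/7)(3/7)(4/7) = 0.044981; P(data | r = 4) = (4/7)(4/7)(4/7)(3/7) = 0.079967; P(data | r = 5) = (5/7)(5/7)(5/7)(2/7) = 0.10412.
Multiplying each by its prior: 4/15 · 0.002499 = 0.00066639, 1/5 · 0.01666 = 0.0033319, 4/15 · 0.044981 = 0.011995, 2/15 · 0.079967 = 0.010662, 2/15 · 0.10412 = 0.013883; summing to 0.040539.
Normalising, the posterior is P(r = 1 | data) = 0.016438, P(r = 2 | data) = 0.082192, P(r = 3 | data) = 0.29589, P(r = 4 | data) = 0.26301, P(r = 5 | data) = 0.34247.
The predictive probability is P(red next | data) = (6/7)(0.016438) + (5/7)(0.082192) + (4/7)(0.29589) + (3/7)(0.26301) + (2/7)(0.34247) = 0.45245.

0.452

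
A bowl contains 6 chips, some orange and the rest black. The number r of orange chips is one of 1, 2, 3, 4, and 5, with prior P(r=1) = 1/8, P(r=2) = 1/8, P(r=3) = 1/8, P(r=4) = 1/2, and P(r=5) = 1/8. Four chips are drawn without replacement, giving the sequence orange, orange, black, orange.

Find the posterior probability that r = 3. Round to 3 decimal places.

Under each hypothesis, the probability of the observed sequence is: P(data | r = 1) = (1/6)(0/5) = 0; P(data | r = 2) = (2/6)(1/5)(4/4)(0/3) = 0; P(data | r = 3) = (3/6)(2/5)(3/4)(1/3) = 1/20; P(data | r = 4) = (4/6)(3/5)(2/4)(2/3) = 2/15; P(data | r = 5) = (5/6)(4/5)(1/4)(3/3) = 1/6.
Weighting by the prior gives 1/8 · 0 = 0, 1/8 · 0 = 0, 1/8 · 1/20 = 1/160, 1/2 · 2/15 = 1/15, 1/8 · 1/6 = 1/48; summing to 3/32.
Therefore the posterior P(r = 3 | data) = (1/160) / (3/32) = 1/15.

0.067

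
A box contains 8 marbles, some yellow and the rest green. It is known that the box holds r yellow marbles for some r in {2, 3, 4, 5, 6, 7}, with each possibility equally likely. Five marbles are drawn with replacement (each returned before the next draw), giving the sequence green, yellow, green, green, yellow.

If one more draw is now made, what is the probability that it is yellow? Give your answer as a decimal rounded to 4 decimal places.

The likelihood of the observed sequence under each hypothesis: P(data | r = 2) = (6/8)(2/8)(6/8)(6/8)(2/8) = 0.026367; P(data | r = 3) = (5/8)(3/8)(5/8)(5/8)(3/8) = 0.034332; P(data | r = 4) = (4/8)(4/8)(4/8)(4/8)(4/8) = 0.03125; P(data | r = 5) = (3/8)(5/8)(3/8)(3/8)(5/8) = 0.020599; P(data | r = 6) = (2/8)(6/8)(2/8)(2/8)(6/8) = 0.0087891; P(data | r = 7) = (1/8)(7/8)(1/8)(1/8)(7/8) = 0.0014954.
Weighting by the prior gives 1/6 · 0.026367 = 0.0043945, 1/6 · 0.034332 = 0.005722, 1/6 · 0.03125 = 0.0052083, 1/6 · 0.020599 = 0.0034332, 1/6 · 0.0087891 = 0.0014648, 1/6 · 0.0014954 = 0.00024923; with total 0.020472.
Dividing through by the total gives posterior P(r = 2 | data) = 0.21466, P(r = 3 | data) = 0.2795, P(r = 4 | data) = 0.25441, P(r = 5 | data) = 0.1677, P(r = 6 | data) = 0.071553, P(r = 7 | data) = 0.012174.
So P(yellow next | data) = Σ P(yellow next | H) P(H | data) = (1/4)(0.21466) + (3/8)(0.2795) + (1/2)(0.25441) + (5/8)(0.1677) + (3/4)(0.071553) + (7/8)(0.012174) = 0.45481.

0.4548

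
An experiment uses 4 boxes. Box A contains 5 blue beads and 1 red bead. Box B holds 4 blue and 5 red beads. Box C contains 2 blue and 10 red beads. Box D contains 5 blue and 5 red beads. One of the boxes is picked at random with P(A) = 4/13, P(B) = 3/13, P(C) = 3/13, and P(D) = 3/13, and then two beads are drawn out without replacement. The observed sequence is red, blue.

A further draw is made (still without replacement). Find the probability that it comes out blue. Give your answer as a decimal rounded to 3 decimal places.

Under each hypothesis, the probability of the observed sequence is: P(data | box A) = (1/6)(5/5) = 1/6; P(data | box B) = (5/9)(4/8) = 5/18; P(data | box C) = (10/12)(2/11) = 5/33; P(data | box D) = (5/10)(5/9) = 5/18.
Multiplying each by its prior: 4/13 · 1/6 = 2/39, 3/13 · 5/18 = 5/78, 3/13 · 5/33 = 5/143, 3/13 · 5/18 = 5/78; summing to 92/429.
Dividing through by the total gives posterior P(box A | data) = 0.23913, P(box B | data) = 0.29891, P(box C | data) = 0.16304, P(box D | data) = 0.29891.
The predictive probability is P(blue next | data) = (1)(0.23913) + (3/7)(0.29891) + (1/10)(0.16304) + (1/2)(0.29891) = 0.533.

0.533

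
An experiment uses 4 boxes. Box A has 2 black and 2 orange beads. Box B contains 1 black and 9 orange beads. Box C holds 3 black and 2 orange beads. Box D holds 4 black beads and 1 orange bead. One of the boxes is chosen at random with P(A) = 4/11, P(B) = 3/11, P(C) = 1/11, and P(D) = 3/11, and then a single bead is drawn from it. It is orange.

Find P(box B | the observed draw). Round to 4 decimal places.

0.4737

The likelihood of this draw under each hypothesis: P(data | box A) = (2/4) = 1/2; P(data | box B) = (9/10) = 9/10; P(data | box C) = (2/5) = 2/5; P(data | box D) = (1/5) = 1/5.
Weighting by the prior gives 4/11 · 1/2 = 2/11, 3/11 · 9/10 = 27/110, 1/11 · 2/5 = 2/55, 3/11 · 1/5 = 3/55; these sum to 57/110.
By Bayes' rule, P(box B | data) = (27/110) / (57/110) = 9/19.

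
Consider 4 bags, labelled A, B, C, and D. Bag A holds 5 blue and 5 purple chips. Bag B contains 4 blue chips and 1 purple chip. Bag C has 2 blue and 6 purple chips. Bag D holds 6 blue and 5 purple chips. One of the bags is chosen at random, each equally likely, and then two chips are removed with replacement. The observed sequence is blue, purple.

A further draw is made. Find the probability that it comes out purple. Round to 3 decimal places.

The likelihood of the observed sequence under each hypothesis: P(data | bag A) = (5/10)(5/10) = 0.25; P(data | bag B) = (4/5)(1/5) = 0.16; P(data | bag C) = (2/8)(6/8) = 0.1875; P(data | bag D) = (6/11)(5/11) = 0.24793.
Multiplying each by its prior: 1/4 · 0.25 = 0.0625, 1/4 · 0.16 = 0.04, 1/4 · 0.1875 = 0.046875, 1/4 · 0.24793 = 0.061983; these sum to 0.21136.
Dividing through by the total gives posterior P(bag A | data) = 0.29571, P(bag B | data) = 0.18925, P(bag C | data) = 0.22178, P(bag D | data) = 0.29326.
So P(purple next | data) = Σ P(purple next | H) P(H | data) = (1/2)(0.29571) + (1/5)(0.18925) + (3/4)(0.22178) + (5/11)(0.29326) = 0.48534.

0.485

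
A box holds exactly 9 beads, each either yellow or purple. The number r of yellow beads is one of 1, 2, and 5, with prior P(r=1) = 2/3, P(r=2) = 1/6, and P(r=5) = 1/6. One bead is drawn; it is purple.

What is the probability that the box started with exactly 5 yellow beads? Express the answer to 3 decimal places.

0.093

For each hypothesis, P(data | H) works out to: P(data | r = 1) = (8/9) = 8/9; P(data | r = 2) = (7/9) = 7/9; P(data | r = 5) = (4/9) = 4/9.
Weighting by the prior gives 2/3 · 8/9 = 16/27, 1/6 · 7/9 = 7/54, 1/6 · 4/9 = 2/27; these sum to 43/54.
By Bayes' rule, P(r = 5 | data) = (2/27) / (43/54) = 4/43.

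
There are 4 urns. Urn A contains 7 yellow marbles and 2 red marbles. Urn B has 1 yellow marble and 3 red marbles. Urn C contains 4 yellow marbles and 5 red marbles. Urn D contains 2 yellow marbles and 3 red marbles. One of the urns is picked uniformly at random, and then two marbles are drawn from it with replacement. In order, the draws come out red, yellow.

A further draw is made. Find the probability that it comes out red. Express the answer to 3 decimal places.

Under each hypothesis, the probability of the observed sequence is: P(data | urn A) = (2/9)(7/9) = 0.17284; P(data | urn B) = (3/4)(1/4) = 0.1875; P(data | urn C) = (5/9)(4/9) = 0.24691; P(data | urn D) = (3/5)(2/5) = 0.24.
Weighting by the prior gives 1/4 · 0.17284 = 0.04321, 1/4 · 0.1875 = 0.046875, 1/4 · 0.24691 = 0.061728, 1/4 · 0.24 = 0.06; these sum to 0.21181.
Normalising, the posterior is P(urn A | data) = 0.204, P(urn B | data) = 0.2213, P(urn C | data) = 0.29143, P(urn D | data) = 0.28327.
Averaging over the posterior, P(red next | data) = (2/9)(0.204) + (3/4)(0.2213) + (5/9)(0.29143) + (3/5)(0.28327) = 0.54318.

0.543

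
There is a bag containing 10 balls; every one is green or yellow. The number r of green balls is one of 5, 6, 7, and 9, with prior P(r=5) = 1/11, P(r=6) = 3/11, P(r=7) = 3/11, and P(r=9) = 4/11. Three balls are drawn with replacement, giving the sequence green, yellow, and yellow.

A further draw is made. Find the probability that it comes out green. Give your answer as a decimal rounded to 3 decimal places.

Under each hypothesis, the probability of the observed sequence is: P(data | r = 5) = (5/10)(5/10)(5/10) = 0.125; P(data | r = 6) = (6/10)(4/10)(4/10) = 0.096; P(data | r = 7) = (7/10)(3/10)(3/10) = 0.063; P(data | r = 9) = (9/10)(1/10)(1/10) = 0.009.
Weighting by the prior gives 1/11 · 0.125 = 0.011364, 3/11 · 0.096 = 0.026182, 3/11 · 0.063 = 0.017182, 4/11 · 0.009 = 0.0032727; these sum to 0.058.
Dividing through by the total gives posterior P(r = 5 | data) = 0.19592, P(r = 6 | data) = 0.45141, P(r = 7 | data) = 0.29624, P(r = 9 | data) = 0.056426.
So P(green next | data) = Σ P(green next | H) P(H | data) = (1/2)(0.19592) + (3/5)(0.45141) + (7/10)(0.29624) + (9/10)(0.056426) = 0.62696.

0.627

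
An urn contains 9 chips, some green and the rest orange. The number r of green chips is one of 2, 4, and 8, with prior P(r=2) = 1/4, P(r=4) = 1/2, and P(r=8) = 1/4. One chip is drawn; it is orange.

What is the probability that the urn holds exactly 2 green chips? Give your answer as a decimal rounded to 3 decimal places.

0.389

Under each hypothesis, the probability of this draw is: P(data | r = 2) = (7/9) = 7/9; P(data | r = 4) = (5/9) = 5/9; P(data | r = 8) = (1/9) = 1/9.
Weighting by the prior gives 1/4 · 7/9 = 7/36, 1/2 · 5/9 = 5/18, 1/4 · 1/9 = 1/36; these sum to 1/2.
Hence P(r = 2 | data) = (7/36) / (1/2) = 7/18.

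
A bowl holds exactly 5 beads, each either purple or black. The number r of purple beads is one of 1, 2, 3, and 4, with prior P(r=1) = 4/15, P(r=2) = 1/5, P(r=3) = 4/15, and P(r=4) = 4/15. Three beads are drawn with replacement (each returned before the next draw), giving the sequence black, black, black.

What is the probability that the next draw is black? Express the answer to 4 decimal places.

Under each hypothesis, the probability of the observed sequence is: P(data | r = 1) = (4/5)(4/5)(4/5) = 0.512; P(data | r = 2) = (3/5)(3/5)(3/5) = 0.216; P(data | r = 3) = (2/5)(2/5)(2/5) = 0.064; P(data | r = 4) = (1/5)(1/5)(1/5) = 0.008.
The prior-weighted likelihoods are 4/15 · 0.512 = 0.13653, 1/5 · 0.216 = 0.0432, 4/15 · 0.064 = 0.017067, 4/15 · 0.008 = 0.0021333; these sum to 0.19893.
The posterior is then P(r = 1 | data) = 0.68633, P(r = 2 | data) = 0.21716, P(r = 3 | data) = 0.085791, P(r = 4 | data) = 0.010724.
The predictive probability is P(black next | data) = (4/5)(0.68633) + (3/5)(0.21716) + (2/5)(0.085791) + (1/5)(0.010724) = 0.71582.

0.7158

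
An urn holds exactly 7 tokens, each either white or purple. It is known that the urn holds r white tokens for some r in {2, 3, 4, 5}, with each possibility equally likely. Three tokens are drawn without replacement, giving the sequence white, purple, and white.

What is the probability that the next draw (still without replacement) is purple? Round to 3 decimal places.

0.509

Compute the likelihood of the observed sequence for each case: P(data | r = 2) = (2/7)(5/6)(1/5) = 1/21; P(data | r = 3) = (3/7)(4/6)(2/5) = 4/35; P(data | r = 4) = (4/7)(3/6)(3/5) = 6/35; P(data | r = 5) = (5/7)(2/6)(4/5) = 4/21.
Multiplying each by its prior: 1/4 · 1/21 = 1/84, 1/4 · 4/35 = 1/35, 1/4 · 6/35 = 3/70, 1/4 · 4/21 = 1/21; summing to 11/84.
Dividing through by the total gives posterior P(r = 2 | data) = 1/11, P(r = 3 | data) = 12/55, P(r = 4 | data) = 18/55, P(r = 5 | data) = 4/11.
Averaging over the posterior, P(purple next | data) = (1)(1/11) + (3/4)(12/55) + (1/2)(18/55) + (1/4)(4/11) = 28/55.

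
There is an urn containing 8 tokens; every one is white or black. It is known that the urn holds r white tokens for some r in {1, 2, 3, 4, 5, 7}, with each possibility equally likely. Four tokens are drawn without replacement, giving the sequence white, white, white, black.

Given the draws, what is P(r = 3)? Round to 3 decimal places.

0.058

Under each hypothesis, the probability of the observed sequence is: P(data | r = 1) = (1/8)(0/7) = 0; P(data | r = 2) = (2/8)(1/7)(0/6) = 0; P(data | r = 3) = (3/8)(2/7)(1/6)(5/5) = 1/56; P(data | r = 4) = (4/8)(3/7)(2/6)(4/5) = 2/35; P(data | r = 5) = (5/8)(4/7)(3/6)(3/5) = 3/28; P(data | r = 7) = (7/8)(6/7)(5/6)(1/5) = 1/8.
The prior-weighted likelihoods are 1/6 · 0 = 0, 1/6 · 0 = 0, 1/6 · 1/56 = 1/336, 1/6 · 2/35 = 1/105, 1/6 · 3/28 = 1/56, 1/6 · 1/8 = 1/48; summing to 43/840.
Therefore the posterior P(r = 3 | data) = (1/336) / (43/840) = 5/86.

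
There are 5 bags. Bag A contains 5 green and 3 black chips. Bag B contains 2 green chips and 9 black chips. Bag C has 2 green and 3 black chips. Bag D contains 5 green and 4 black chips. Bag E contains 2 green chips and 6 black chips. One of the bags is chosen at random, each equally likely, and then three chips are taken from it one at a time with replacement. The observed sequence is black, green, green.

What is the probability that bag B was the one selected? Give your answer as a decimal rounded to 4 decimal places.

The likelihood of the observed sequence under each hypothesis: P(data | bag A) = (3/8)(5/8)(5/8) = 0.14648; P(data | bag B) = (9/11)(2/11)(2/11) = 0.027047; P(data | bag C) = (3/5)(2/5)(2/5) = 0.096; P(data | bag D) = (4/9)(5/9)(5/9) = 0.13717; P(data | bag E) = (6/8)(2/8)(2/8) = 0.046875.
Weighting by the prior gives 1/5 · 0.14648 = 0.029297, 1/5 · 0.027047 = 0.0054095, 1/5 · 0.096 = 0.0192, 1/5 · 0.13717 = 0.027435, 1/5 · 0.046875 = 0.009375; summing to 0.090716.
Therefore the posterior P(bag B | data) = (0.0054095) / (0.090716) = 0.059631.

0.0596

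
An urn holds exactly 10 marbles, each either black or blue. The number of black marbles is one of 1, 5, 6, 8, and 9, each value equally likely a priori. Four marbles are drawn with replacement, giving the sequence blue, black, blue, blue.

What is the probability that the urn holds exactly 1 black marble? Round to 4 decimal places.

For each hypothesis, P(data | H) works out to: P(data | r = 1) = (9/10)(1/10)(9/10)(9/10) = 0.0729; P(data | r = 5) = (5/10)(5/10)(5/10)(5/10) = 0.0625; P(data | r = 6) = (4/10)(6/10)(4/10)(4/10) = 0.0384; P(data | r = 8) = (2/10)(8/10)(2/10)(2/10) = 0.0064; P(data | r = 9) = (1/10)(9/10)(1/10)(1/10) = 0.0009.
Multiplying each by its prior: 1/5 · 0.0729 = 0.01458, 1/5 · 0.0625 = 0.0125, 1/5 · 0.0384 = 0.00768, 1/5 · 0.0064 = 0.00128, 1/5 · 0.0009 = 0.00018; summing to 0.03622.
By Bayes' rule, P(r = 1 | data) = (0.01458) / (0.03622) = 0.40254.

0.4025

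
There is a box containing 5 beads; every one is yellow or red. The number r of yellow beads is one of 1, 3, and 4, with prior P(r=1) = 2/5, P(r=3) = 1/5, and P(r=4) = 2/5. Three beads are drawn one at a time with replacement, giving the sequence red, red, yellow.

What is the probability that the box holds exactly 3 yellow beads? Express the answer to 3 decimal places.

Compute the likelihood of the observed sequence for each case: P(data | r = 1) = (4/5)(4/5)(1/5) = 16/125; P(data | r = 3) = (2/5)(2/5)(3/5) = 12/125; P(data | r = 4) = (1/5)(1/5)(4/5) = 4/125.
Multiplying each by its prior: 2/5 · 16/125 = 32/625, 1/5 · 12/125 = 12/625, 2/5 · 4/125 = 8/625; with total 52/625.
Hence P(r = 3 | data) = (12/625) / (52/625) = 3/13.

0.231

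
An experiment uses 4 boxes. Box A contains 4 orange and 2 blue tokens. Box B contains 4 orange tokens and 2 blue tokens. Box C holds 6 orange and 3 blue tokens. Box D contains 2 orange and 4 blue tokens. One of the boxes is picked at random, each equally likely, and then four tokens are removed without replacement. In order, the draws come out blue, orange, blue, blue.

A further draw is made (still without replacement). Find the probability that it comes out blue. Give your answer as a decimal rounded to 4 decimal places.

Under each hypothesis, the probability of the observed sequence is: P(data | box A) = (2/6)(4/5)(1/4)(0/3) = 0; P(data | box B) = (2/6)(4/5)(1/4)(0/3) = 0; P(data | box C) = (3/9)(6/8)(2/7)(1/6) = 0.011905; P(data | box D) = (4/6)(2/5)(3/4)(2/3) = 0.13333.
The prior-weighted likelihoods are 1/4 · 0 = 0, 1/4 · 0 = 0, 1/4 · 0.011905 = 0.0029762, 1/4 · 0.13333 = 0.033333; summing to 0.03631.
The posterior is then P(box A | data) = 0, P(box B | data) = 0, P(box C | data) = 0.081967, P(box D | data) = 0.91803.
Averaging over the posterior, P(blue next | data) = (0)(0.081967) + (1/2)(0.91803) = 0.45902.

0.4590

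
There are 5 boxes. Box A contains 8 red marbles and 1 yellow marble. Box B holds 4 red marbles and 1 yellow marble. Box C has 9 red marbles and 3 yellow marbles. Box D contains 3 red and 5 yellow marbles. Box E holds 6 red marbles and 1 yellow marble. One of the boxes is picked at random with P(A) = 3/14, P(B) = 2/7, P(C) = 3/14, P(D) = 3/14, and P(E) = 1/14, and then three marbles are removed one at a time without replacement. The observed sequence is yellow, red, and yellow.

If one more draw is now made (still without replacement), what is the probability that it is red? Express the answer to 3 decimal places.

0.491

Compute the likelihood of the observed sequence for each case: P(data | box A) = (1/9)(8/8)(0/7) = 0; P(data | box B) = (1/5)(4/4)(0/3) = 0; P(data | box C) = (3/12)(9/11)(2/10) = 0.040909; P(data | box D) = (5/8)(3/7)(4/6) = 0.17857; P(data | box E) = (1/7)(6/6)(0/5) = 0.
Weighting by the prior gives 3/14 · 0 = 0, 2/7 · 0 = 0, 3/14 · 0.040909 = 0.0087662, 3/14 · 0.17857 = 0.038265, 1/14 · 0 = 0; these sum to 0.047032.
Normalising, the posterior is P(box A | data) = 0, P(box B | data) = 0, P(box C | data) = 0.18639, P(box D | data) = 0.81361, P(box E | data) = 0.
The predictive probability is P(red next | data) = (8/9)(0.18639) + (2/5)(0.81361) = 0.49112.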